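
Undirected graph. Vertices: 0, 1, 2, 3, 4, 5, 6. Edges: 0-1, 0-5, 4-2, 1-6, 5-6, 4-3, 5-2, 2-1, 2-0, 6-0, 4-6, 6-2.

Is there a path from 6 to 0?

Explore from 6.
Distance 1: reach 0, 1, 2, 4, 5.
Found 0.

Yes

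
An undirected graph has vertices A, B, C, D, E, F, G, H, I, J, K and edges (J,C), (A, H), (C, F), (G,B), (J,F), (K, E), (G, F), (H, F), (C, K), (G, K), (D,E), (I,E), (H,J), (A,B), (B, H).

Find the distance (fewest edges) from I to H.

Distance 0: I.
Distance 1: E.
Distance 2: D, K.
Distance 3: C, G.
Distance 4: B, F, J.
Distance 5: A, H — contains H.

5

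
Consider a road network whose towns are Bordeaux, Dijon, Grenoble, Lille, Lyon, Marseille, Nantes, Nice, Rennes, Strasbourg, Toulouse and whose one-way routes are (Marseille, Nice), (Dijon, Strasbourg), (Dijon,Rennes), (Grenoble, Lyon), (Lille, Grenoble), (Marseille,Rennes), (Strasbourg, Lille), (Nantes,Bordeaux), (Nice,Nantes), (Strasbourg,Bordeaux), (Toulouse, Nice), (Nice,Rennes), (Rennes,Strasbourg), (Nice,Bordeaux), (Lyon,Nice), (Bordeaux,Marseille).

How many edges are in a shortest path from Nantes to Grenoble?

6

Distance 0: Nantes.
Distance 1: Bordeaux.
Distance 2: Marseille.
Distance 3: Nice, Rennes.
Distance 4: Strasbourg.
Distance 5: Lille.
Distance 6: Grenoble — contains Grenoble.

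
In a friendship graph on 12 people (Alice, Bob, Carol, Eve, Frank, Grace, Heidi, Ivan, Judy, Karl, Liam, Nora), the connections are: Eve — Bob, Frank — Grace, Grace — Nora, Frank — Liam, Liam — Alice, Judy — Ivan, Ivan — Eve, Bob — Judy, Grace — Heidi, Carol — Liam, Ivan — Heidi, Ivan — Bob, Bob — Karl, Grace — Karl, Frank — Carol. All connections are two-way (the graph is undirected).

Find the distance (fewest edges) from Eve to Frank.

4

Distance 0: Eve.
Distance 1: Bob, Ivan.
Distance 2: Heidi, Judy, Karl.
Distance 3: Grace.
Distance 4: Frank, Nora — contains Frank.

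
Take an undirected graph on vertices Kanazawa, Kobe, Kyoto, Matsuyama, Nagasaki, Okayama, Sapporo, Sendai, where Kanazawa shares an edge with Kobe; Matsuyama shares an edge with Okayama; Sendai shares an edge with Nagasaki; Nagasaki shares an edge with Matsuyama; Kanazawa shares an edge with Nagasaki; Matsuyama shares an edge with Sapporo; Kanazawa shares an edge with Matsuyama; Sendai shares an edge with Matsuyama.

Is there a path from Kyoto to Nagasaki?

No

Kyoto has no edges, so nothing is reachable from it.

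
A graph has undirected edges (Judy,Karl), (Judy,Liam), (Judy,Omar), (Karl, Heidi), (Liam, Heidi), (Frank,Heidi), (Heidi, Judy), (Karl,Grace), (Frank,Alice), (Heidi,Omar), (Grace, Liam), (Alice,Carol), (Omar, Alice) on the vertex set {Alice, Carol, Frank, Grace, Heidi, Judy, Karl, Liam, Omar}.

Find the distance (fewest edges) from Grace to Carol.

5

Distance 0: Grace.
Distance 1: Karl, Liam.
Distance 2: Heidi, Judy.
Distance 3: Frank, Omar.
Distance 4: Alice.
Distance 5: Carol — contains Carol.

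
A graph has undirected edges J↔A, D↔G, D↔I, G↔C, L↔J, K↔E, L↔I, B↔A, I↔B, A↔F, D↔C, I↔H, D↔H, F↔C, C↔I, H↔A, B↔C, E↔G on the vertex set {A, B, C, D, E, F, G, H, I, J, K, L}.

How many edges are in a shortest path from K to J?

Distance 0: K.
Distance 1: E.
Distance 2: G.
Distance 3: C, D.
Distance 4: B, F, H, I.
Distance 5: A, L.
Distance 6: J — contains J.

6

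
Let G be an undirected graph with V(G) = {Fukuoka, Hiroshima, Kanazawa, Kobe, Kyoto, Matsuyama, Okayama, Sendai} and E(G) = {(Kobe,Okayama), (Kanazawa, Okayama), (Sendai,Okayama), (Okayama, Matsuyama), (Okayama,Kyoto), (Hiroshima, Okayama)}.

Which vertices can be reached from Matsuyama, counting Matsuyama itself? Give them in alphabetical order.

Start at Matsuyama.
Its neighbours: Okayama.
Then their neighbours: Hiroshima, Kanazawa, Kobe, Kyoto, Sendai.
Nothing further is reachable.

Hiroshima, Kanazawa, Kobe, Kyoto, Matsuyama, Okayama, Sendai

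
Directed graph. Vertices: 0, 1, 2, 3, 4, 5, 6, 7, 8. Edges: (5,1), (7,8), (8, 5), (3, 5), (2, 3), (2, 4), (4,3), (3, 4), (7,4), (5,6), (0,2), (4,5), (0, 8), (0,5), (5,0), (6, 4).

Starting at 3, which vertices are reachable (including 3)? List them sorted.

0, 1, 2, 3, 4, 5, 6, 8

Start at 3.
Its neighbours: 4, 5.
Then their neighbours: 0, 1, 6.
Then next layer: 2, 8.
Nothing further is reachable.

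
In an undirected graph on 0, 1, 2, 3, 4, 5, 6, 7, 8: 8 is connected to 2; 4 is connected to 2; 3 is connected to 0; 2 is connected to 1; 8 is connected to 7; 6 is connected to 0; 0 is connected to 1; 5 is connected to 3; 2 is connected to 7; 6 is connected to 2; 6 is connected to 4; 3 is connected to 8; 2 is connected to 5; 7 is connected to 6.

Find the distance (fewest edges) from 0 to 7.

2

Distance 0: 0.
Distance 1: 1, 3, 6.
Distance 2: 2, 4, 5, 7, 8 — contains 7.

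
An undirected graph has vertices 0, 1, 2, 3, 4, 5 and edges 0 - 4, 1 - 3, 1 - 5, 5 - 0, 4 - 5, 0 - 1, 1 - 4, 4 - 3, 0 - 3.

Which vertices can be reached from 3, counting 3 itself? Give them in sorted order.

Start at 3.
Its neighbours: 0, 1, 4.
Then their neighbours: 5.
Nothing further is reachable.

0, 1, 3, 4, 5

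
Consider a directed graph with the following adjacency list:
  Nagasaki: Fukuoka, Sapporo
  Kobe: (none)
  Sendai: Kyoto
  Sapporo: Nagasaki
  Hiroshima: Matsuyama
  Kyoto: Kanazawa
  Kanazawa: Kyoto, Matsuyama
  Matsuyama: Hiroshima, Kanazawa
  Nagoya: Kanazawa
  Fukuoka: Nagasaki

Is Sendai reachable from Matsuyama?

Explore from Matsuyama.
Distance 1: reach Hiroshima, Kanazawa.
Distance 2: reach Kyoto.
The search from Matsuyama is exhausted; no directed path reaches Sendai.

No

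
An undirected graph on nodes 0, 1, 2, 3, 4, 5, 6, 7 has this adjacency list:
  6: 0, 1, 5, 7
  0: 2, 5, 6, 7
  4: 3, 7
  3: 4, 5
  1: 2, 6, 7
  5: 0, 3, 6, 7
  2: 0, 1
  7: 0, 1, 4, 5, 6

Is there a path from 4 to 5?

Explore from 4.
Distance 1: reach 3, 7.
Distance 2: reach 0, 1, 5, 6.
Found 5.

Yes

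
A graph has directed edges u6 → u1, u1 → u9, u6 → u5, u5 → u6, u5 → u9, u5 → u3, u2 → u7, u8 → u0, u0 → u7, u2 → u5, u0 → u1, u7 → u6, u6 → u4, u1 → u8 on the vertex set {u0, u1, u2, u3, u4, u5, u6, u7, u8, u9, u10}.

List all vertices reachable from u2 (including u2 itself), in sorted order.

Start at u2.
Its neighbours: u5, u7.
Then their neighbours: u3, u6, u9.
Then next layer: u1, u4.
Then next layer: u8.
Then next layer: u0.
Nothing further is reachable.

u0, u1, u2, u3, u4, u5, u6, u7, u8, u9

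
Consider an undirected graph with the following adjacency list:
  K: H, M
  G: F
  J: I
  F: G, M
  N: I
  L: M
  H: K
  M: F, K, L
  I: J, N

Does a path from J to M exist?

Explore from J.
Distance 1: reach I.
Distance 2: reach N.
The search is exhausted without reaching M; it lies in a different component.

No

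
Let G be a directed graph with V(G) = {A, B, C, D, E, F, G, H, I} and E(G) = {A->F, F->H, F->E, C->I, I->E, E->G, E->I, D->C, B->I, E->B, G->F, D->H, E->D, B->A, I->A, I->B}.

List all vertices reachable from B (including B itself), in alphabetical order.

Start at B.
Its neighbours: A, I.
Then their neighbours: E, F.
Then next layer: D, G, H.
Then next layer: C.
Every vertex is now reached.

A, B, C, D, E, F, G, H, I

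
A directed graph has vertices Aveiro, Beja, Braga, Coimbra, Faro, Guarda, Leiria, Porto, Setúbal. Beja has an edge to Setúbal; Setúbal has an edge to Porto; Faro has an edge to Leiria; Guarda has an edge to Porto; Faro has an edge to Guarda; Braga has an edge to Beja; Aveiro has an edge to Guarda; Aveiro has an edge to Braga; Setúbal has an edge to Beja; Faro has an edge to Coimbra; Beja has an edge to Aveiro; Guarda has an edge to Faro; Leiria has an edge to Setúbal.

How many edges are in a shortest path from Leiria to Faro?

Distance 0: Leiria.
Distance 1: Setúbal.
Distance 2: Beja, Porto.
Distance 3: Aveiro.
Distance 4: Braga, Guarda.
Distance 5: Faro — contains Faro.

5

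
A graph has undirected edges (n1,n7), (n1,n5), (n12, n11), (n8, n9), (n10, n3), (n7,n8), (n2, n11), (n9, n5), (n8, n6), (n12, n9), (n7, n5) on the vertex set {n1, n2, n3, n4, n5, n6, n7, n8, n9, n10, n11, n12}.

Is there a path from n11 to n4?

Explore from n11.
Distance 1: reach n2, n12.
Distance 2: reach n9.
Distance 3: reach n5, n8.
Distance 4: reach n1, n6, n7.
The search is exhausted without reaching n4; it lies in a different component.

No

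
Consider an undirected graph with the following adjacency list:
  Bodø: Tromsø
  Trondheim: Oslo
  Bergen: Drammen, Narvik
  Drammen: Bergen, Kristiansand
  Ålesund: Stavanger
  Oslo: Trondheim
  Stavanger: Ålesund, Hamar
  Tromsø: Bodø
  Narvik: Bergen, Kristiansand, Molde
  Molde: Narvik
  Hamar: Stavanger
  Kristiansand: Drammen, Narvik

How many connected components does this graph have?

From Ålesund: component {Ålesund, Hamar, Stavanger}.
From Bergen: component {Bergen, Drammen, Kristiansand, Molde, Narvik}.
From Bodø: component {Bodø, Tromsø}.
From Oslo: component {Oslo, Trondheim}.
That's 4 components.

4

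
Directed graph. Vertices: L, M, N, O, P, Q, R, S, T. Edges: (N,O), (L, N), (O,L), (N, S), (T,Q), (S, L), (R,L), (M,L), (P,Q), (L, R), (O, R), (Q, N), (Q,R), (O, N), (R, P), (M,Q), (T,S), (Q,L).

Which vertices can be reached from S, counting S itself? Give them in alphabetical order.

Start at S.
Its neighbours: L.
Then their neighbours: N, R.
Then next layer: O, P.
Then next layer: Q.
Nothing further is reachable.

L, N, O, P, Q, R, S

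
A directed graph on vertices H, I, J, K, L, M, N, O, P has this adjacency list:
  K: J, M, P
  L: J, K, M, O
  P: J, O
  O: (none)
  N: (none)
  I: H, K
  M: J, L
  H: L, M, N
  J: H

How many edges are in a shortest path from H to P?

Distance 0: H.
Distance 1: L, M, N.
Distance 2: J, K, O.
Distance 3: P — contains P.

3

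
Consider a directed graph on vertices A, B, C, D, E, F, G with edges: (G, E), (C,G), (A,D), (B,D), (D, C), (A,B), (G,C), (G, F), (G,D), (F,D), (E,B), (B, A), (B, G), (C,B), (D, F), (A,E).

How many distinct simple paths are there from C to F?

C→B→A→D→F
C→B→D→F
C→B→G→D→F
C→B→G→F
C→G→D→F
C→G→E→B→A→D→F
C→G→E→B→D→F
C→G→F

8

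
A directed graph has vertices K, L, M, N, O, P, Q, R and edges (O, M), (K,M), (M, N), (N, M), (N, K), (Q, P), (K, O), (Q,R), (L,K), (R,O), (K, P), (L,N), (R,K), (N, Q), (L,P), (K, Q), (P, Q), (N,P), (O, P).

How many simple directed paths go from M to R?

M→N→K→O→P→Q→R
M→N→K→P→Q→R
M→N→K→Q→R
M→N→P→Q→R
M→N→Q→R

5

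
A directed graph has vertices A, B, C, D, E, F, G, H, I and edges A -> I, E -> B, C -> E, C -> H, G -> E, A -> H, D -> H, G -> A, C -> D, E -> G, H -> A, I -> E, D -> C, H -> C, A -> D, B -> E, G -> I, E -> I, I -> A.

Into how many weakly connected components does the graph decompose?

From A: component {A, B, C, D, E, G, H, I}.
From F: component {F}.
That's 2 components.

2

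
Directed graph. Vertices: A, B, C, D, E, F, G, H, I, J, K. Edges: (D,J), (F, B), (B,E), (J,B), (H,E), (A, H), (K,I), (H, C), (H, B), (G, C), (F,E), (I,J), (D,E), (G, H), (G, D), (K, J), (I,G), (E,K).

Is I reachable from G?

Yes

Explore from G.
Distance 1: reach C, D, H.
Distance 2: reach B, E, J.
Distance 3: reach K.
Distance 4: reach I.
Found I.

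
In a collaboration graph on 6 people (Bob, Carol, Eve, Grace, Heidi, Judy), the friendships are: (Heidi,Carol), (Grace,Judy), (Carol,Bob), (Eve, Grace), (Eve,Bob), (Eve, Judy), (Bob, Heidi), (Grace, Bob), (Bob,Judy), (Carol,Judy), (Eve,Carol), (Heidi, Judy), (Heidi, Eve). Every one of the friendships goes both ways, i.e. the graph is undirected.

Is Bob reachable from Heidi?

Yes

Explore from Heidi.
Distance 1: reach Bob, Carol, Eve, Judy.
Found Bob.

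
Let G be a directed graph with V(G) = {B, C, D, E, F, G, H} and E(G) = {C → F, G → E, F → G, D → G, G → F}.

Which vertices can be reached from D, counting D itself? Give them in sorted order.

D, E, F, G

Start at D.
Its neighbours: G.
Then their neighbours: E, F.
Nothing further is reachable.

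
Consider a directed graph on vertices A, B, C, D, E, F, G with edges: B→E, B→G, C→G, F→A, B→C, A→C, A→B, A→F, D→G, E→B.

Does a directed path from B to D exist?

Explore from B.
Distance 1: reach C, E, G.
The search from B is exhausted; no directed path reaches D.

No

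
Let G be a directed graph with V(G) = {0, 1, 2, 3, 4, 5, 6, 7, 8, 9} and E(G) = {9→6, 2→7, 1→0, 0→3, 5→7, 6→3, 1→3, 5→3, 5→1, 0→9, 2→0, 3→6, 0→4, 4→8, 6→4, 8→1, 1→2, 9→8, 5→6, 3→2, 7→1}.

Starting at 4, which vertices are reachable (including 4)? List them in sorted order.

Start at 4.
Its neighbours: 8.
Then their neighbours: 1.
Then next layer: 0, 2, 3.
Then next layer: 6, 7, 9.
Nothing further is reachable.

0, 1, 2, 3, 4, 6, 7, 8, 9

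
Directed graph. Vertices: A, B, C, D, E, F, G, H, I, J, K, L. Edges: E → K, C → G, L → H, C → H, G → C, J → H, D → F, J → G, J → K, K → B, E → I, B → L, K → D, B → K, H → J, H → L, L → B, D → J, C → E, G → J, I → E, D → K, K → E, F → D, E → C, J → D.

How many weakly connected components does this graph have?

From A: component {A}.
From B: component {B, C, D, E, F, G, H, I, J, K, L}.
That's 2 components.

2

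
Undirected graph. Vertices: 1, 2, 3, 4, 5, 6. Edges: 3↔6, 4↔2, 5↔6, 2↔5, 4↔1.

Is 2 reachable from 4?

Yes

Explore from 4.
Distance 1: reach 1, 2.
Found 2.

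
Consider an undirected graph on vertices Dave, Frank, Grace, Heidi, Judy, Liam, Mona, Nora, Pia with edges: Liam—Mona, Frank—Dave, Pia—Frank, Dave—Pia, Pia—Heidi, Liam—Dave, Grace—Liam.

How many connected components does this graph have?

3

From Dave: component {Dave, Frank, Grace, Heidi, Liam, Mona, Pia}.
From Judy: component {Judy}.
From Nora: component {Nora}.
That's 3 components.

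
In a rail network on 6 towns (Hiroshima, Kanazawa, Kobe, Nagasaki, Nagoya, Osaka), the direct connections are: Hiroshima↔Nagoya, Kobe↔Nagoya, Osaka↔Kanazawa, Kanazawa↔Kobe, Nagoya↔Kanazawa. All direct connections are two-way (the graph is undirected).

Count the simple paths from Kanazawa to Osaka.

1

Kanazawa–Osaka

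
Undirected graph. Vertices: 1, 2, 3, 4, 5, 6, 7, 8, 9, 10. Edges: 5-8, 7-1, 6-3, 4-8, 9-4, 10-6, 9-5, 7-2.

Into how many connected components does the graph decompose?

3

From 1: component {1, 2, 7}.
From 3: component {3, 6, 10}.
From 4: component {4, 5, 8, 9}.
That's 3 components.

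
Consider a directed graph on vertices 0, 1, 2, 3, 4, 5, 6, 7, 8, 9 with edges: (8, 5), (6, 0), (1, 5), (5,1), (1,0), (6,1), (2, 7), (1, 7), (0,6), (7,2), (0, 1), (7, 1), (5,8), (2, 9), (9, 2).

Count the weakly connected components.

From 0: component {0, 1, 2, 5, 6, 7, 8, 9}.
From 3: component {3}.
From 4: component {4}.
That's 3 components.

3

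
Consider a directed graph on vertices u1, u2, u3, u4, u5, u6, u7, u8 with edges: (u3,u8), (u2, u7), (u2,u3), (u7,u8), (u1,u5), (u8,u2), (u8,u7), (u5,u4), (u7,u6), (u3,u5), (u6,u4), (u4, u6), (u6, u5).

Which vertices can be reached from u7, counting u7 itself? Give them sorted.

Start at u7.
Its neighbours: u6, u8.
Then their neighbours: u2, u4, u5.
Then next layer: u3.
Nothing further is reachable.

u2, u3, u4, u5, u6, u7, u8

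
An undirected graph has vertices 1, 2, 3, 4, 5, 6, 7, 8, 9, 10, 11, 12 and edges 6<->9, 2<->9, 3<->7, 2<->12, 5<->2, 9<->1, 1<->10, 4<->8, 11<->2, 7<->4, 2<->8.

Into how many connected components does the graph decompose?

From 1: component {1, 2, 3, 4, 5, 6, 7, 8, 9, 10, 11, 12}.
That's 1 component.

1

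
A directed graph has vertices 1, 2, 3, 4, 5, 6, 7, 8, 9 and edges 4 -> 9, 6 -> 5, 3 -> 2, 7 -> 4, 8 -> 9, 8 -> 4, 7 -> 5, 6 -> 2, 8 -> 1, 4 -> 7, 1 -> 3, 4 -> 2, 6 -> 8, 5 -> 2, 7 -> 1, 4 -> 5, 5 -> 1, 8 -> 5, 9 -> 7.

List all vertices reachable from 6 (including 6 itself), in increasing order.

1, 2, 3, 4, 5, 6, 7, 8, 9

Start at 6.
Its neighbours: 2, 5, 8.
Then their neighbours: 1, 4, 9.
Then next layer: 3, 7.
Every vertex is now reached.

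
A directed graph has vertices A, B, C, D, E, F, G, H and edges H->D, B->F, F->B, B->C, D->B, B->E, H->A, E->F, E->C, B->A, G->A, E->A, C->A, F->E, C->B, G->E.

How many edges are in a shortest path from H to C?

3

Distance 0: H.
Distance 1: A, D.
Distance 2: B.
Distance 3: C, E, F — contains C.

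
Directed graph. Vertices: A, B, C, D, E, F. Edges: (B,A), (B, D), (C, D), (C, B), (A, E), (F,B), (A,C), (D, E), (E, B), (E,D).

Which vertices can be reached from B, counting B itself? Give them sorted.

Start at B.
Its neighbours: A, D.
Then their neighbours: C, E.
Nothing further is reachable.

A, B, C, D, E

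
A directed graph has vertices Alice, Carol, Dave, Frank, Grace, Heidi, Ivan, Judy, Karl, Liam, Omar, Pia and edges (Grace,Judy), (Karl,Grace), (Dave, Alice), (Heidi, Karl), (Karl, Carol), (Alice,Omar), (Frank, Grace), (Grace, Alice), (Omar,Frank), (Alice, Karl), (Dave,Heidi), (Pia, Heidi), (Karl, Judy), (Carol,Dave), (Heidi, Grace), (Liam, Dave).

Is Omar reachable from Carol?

Yes

Explore from Carol.
Distance 1: reach Dave.
Distance 2: reach Alice, Heidi.
Distance 3: reach Grace, Karl, Omar.
Found Omar.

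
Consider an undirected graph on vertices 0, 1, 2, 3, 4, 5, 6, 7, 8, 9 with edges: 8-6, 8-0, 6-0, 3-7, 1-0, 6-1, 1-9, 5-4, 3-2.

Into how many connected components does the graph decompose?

3

From 0: component {0, 1, 6, 8, 9}.
From 2: component {2, 3, 7}.
From 4: component {4, 5}.
That's 3 components.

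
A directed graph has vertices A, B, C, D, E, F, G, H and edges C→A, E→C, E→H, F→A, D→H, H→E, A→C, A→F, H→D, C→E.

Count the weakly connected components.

From A: component {A, C, D, E, F, H}.
From B: component {B}.
From G: component {G}.
That's 3 components.

3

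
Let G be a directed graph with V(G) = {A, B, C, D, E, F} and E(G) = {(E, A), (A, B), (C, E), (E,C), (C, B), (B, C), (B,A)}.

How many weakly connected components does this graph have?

From A: component {A, B, C, E}.
From D: component {D}.
From F: component {F}.
That's 3 components.

3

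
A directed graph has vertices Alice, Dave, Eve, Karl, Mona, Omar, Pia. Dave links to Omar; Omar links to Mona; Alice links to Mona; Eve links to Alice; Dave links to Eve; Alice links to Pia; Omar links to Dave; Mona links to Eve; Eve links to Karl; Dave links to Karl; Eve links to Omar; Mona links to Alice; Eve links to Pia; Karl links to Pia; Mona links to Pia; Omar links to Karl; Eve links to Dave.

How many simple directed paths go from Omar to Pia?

12

Omar→Dave→Eve→Alice→Mona→Pia
Omar→Dave→Eve→Alice→Pia
Omar→Dave→Eve→Karl→Pia
Omar→Dave→Eve→Pia
Omar→Dave→Karl→Pia
Omar→Karl→Pia
Omar→Mona→Alice→Pia
Omar→Mona→Eve→Alice→Pia
Omar→Mona→Eve→Dave→Karl→Pia
Omar→Mona→Eve→Karl→Pia
Omar→Mona→Eve→Pia
Omar→Mona→Pia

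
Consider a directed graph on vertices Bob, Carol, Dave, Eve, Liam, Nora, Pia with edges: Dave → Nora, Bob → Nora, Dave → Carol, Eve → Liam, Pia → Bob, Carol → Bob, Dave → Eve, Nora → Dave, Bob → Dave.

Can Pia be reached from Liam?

No

Liam has no outgoing edges, so nothing is reachable from it.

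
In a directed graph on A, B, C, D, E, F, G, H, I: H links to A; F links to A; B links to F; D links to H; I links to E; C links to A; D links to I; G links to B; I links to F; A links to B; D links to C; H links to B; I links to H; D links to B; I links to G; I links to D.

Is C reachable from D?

Explore from D.
Distance 1: reach B, C, H, I.
Found C.

Yes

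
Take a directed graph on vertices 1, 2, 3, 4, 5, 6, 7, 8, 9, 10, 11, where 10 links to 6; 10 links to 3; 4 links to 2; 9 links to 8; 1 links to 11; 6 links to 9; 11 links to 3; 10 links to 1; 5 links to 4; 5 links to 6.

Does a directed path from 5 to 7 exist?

Explore from 5.
Distance 1: reach 4, 6.
Distance 2: reach 2, 9.
Distance 3: reach 8.
The search from 5 is exhausted; no directed path reaches 7.

No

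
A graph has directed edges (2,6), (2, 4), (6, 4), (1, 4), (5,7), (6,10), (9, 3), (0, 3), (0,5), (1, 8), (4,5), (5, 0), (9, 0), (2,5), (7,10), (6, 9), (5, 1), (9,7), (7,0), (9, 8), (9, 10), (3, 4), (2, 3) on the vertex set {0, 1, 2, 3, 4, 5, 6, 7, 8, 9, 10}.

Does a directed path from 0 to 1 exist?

Yes

Explore from 0.
Distance 1: reach 3, 5.
Distance 2: reach 1, 4, 7.
Found 1.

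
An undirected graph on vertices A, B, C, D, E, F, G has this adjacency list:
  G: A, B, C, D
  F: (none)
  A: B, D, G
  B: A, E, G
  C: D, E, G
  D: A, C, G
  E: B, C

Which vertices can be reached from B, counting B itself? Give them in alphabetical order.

Start at B.
Its neighbours: A, E, G.
Then their neighbours: C, D.
Nothing further is reachable.

A, B, C, D, E, G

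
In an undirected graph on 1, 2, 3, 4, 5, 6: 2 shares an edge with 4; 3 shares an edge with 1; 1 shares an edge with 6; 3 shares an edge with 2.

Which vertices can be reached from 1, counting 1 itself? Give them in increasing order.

1, 2, 3, 4, 6

Start at 1.
Its neighbours: 3, 6.
Then their neighbours: 2.
Then next layer: 4.
Nothing further is reachable.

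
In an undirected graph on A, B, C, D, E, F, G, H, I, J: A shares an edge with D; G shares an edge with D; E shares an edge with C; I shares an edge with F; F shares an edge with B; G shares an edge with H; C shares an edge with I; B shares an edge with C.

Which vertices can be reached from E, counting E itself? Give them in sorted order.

Start at E.
Its neighbours: C.
Then their neighbours: B, I.
Then next layer: F.
Nothing further is reachable.

B, C, E, F, I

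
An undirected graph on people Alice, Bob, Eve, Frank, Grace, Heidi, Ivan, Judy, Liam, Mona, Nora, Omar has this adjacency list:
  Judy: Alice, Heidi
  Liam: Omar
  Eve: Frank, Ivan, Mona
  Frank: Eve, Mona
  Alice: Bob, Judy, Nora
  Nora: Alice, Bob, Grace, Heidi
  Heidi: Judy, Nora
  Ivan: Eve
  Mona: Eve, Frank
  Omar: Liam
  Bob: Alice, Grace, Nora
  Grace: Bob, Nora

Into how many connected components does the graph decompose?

From Alice: component {Alice, Bob, Grace, Heidi, Judy, Nora}.
From Eve: component {Eve, Frank, Ivan, Mona}.
From Liam: component {Liam, Omar}.
That's 3 components.

3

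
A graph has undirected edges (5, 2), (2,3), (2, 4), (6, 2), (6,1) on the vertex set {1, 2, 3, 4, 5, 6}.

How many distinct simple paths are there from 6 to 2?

6–2

1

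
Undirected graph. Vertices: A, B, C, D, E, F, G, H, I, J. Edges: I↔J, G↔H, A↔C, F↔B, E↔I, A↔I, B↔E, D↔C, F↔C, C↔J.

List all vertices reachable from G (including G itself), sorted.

G, H

Start at G.
Its neighbours: H.
Nothing further is reachable.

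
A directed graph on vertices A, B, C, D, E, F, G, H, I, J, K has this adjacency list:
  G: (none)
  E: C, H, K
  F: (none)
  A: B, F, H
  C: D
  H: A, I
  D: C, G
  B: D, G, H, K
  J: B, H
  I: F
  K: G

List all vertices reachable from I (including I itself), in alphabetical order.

F, I

Start at I.
Its neighbours: F.
Nothing further is reachable.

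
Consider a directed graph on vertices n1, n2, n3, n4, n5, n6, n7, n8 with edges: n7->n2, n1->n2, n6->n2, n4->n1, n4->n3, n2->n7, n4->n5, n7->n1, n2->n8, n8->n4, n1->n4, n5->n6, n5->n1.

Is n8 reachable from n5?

Yes

Explore from n5.
Distance 1: reach n1, n6.
Distance 2: reach n2, n4.
Distance 3: reach n3, n7, n8.
Found n8.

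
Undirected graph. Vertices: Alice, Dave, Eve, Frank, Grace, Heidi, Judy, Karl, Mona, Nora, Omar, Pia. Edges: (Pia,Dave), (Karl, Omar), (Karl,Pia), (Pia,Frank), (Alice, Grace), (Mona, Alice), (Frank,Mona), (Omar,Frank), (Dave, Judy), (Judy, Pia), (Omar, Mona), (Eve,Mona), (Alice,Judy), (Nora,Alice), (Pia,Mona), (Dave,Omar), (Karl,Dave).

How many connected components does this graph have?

2

From Alice: component {Alice, Dave, Eve, Frank, Grace, Judy, Karl, Mona, Nora, Omar, Pia}.
From Heidi: component {Heidi}.
That's 2 components.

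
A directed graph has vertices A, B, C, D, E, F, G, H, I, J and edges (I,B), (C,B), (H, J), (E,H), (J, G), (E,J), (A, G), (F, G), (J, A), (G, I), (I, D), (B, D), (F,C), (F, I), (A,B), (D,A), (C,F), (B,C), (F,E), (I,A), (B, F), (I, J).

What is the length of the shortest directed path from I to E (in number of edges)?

3

Distance 0: I.
Distance 1: A, B, D, J.
Distance 2: C, F, G.
Distance 3: E — contains E.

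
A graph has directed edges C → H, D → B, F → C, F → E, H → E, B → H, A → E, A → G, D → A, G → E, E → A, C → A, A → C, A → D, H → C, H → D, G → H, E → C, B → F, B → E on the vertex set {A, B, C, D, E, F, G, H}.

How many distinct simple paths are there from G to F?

G→E→A→C→H→D→B→F
G→E→A→D→B→F
G→E→C→A→D→B→F
G→E→C→H→D→B→F
G→H→C→A→D→B→F
G→H→D→B→F
G→H→E→A→D→B→F
G→H→E→C→A→D→B→F

8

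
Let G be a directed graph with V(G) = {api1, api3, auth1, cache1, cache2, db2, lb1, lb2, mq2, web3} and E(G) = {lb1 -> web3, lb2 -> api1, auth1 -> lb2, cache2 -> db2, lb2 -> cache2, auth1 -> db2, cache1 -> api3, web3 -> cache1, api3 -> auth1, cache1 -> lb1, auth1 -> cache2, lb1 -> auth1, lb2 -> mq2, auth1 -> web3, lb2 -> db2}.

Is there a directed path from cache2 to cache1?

No

Explore from cache2.
Distance 1: reach db2.
The search from cache2 is exhausted; no directed path reaches cache1.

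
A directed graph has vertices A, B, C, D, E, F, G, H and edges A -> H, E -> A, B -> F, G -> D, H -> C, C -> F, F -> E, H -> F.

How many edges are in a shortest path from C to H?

4

Distance 0: C.
Distance 1: F.
Distance 2: E.
Distance 3: A.
Distance 4: H — contains H.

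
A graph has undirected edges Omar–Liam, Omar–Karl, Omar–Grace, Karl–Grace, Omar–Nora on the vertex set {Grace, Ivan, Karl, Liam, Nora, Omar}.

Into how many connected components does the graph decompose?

2

From Grace: component {Grace, Karl, Liam, Nora, Omar}.
From Ivan: component {Ivan}.
That's 2 components.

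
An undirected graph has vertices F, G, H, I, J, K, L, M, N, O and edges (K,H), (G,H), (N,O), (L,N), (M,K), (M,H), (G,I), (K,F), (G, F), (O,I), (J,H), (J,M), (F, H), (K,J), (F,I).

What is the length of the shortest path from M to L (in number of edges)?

6

Distance 0: M.
Distance 1: H, J, K.
Distance 2: F, G.
Distance 3: I.
Distance 4: O.
Distance 5: N.
Distance 6: L — contains L.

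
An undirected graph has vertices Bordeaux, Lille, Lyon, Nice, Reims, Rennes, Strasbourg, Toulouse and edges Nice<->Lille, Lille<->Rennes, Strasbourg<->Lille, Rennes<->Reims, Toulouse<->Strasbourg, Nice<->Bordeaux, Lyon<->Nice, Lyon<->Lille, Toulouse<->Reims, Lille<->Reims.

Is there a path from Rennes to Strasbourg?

Explore from Rennes.
Distance 1: reach Lille, Reims.
Distance 2: reach Lyon, Nice, Strasbourg, Toulouse.
Found Strasbourg.

Yes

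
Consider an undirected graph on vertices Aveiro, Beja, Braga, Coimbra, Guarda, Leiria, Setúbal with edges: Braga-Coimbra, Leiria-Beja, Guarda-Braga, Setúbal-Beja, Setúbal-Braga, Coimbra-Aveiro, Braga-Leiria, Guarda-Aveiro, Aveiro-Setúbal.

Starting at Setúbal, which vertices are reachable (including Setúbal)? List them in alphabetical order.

Aveiro, Beja, Braga, Coimbra, Guarda, Leiria, Setúbal

Start at Setúbal.
Its neighbours: Aveiro, Beja, Braga.
Then their neighbours: Coimbra, Guarda, Leiria.
Every vertex is now reached.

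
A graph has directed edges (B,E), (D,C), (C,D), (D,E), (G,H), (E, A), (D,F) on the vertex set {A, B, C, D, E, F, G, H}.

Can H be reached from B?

No

Explore from B.
Distance 1: reach E.
Distance 2: reach A.
The search from B is exhausted; no directed path reaches H.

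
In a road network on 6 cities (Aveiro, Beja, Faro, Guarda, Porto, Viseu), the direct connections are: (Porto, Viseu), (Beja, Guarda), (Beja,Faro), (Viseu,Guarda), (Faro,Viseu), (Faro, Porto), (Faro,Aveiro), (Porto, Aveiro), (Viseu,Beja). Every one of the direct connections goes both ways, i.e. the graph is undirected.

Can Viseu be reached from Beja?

Explore from Beja.
Distance 1: reach Faro, Guarda, Viseu.
Found Viseu.

Yes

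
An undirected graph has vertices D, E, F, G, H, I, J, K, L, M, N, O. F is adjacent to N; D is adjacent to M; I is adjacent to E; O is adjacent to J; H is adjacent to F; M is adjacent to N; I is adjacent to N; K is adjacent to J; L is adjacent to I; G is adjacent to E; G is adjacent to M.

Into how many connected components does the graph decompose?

2

From D: component {D, E, F, G, H, I, L, M, N}.
From J: component {J, K, O}.
That's 2 components.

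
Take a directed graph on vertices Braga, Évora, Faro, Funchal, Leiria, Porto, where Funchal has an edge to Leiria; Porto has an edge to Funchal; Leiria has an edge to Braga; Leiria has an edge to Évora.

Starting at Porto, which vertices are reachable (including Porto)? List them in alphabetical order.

Start at Porto.
Its neighbours: Funchal.
Then their neighbours: Leiria.
Then next layer: Braga, Évora.
Nothing further is reachable.

Braga, Évora, Funchal, Leiria, Porto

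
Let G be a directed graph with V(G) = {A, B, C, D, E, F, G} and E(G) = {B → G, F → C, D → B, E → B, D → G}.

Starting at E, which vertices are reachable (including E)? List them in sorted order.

Start at E.
Its neighbours: B.
Then their neighbours: G.
Nothing further is reachable.

B, E, G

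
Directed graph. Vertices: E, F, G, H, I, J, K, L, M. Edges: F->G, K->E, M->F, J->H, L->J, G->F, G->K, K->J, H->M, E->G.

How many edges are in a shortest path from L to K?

6

Distance 0: L.
Distance 1: J.
Distance 2: H.
Distance 3: M.
Distance 4: F.
Distance 5: G.
Distance 6: K — contains K.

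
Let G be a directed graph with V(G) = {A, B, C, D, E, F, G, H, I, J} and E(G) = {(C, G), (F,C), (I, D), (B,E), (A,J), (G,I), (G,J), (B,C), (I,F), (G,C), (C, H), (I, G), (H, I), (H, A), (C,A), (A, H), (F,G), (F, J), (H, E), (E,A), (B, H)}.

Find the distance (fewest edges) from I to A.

3

Distance 0: I.
Distance 1: D, F, G.
Distance 2: C, J.
Distance 3: A, H — contains A.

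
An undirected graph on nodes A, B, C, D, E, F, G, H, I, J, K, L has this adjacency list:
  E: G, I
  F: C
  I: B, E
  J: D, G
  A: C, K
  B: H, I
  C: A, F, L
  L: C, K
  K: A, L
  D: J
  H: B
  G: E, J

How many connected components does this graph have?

From A: component {A, C, F, K, L}.
From B: component {B, D, E, G, H, I, J}.
That's 2 components.

2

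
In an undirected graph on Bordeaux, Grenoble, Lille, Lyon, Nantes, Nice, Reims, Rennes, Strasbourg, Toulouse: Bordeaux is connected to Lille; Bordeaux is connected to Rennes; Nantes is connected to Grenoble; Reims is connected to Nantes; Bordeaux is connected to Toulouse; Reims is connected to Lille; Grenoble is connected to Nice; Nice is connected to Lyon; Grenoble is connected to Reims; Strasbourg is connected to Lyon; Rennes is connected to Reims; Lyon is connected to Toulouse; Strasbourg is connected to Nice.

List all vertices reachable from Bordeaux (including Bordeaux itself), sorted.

Start at Bordeaux.
Its neighbours: Lille, Rennes, Toulouse.
Then their neighbours: Lyon, Reims.
Then next layer: Grenoble, Nantes, Nice, Strasbourg.
Every vertex is now reached.

Bordeaux, Grenoble, Lille, Lyon, Nantes, Nice, Reims, Rennes, Strasbourg, Toulouse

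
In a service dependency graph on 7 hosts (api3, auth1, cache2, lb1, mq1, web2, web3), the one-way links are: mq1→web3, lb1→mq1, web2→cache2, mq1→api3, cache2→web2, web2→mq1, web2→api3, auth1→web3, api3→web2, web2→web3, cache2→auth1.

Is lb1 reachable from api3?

Explore from api3.
Distance 1: reach web2.
Distance 2: reach cache2, mq1, web3.
Distance 3: reach auth1.
The search from api3 is exhausted; no directed path reaches lb1.

No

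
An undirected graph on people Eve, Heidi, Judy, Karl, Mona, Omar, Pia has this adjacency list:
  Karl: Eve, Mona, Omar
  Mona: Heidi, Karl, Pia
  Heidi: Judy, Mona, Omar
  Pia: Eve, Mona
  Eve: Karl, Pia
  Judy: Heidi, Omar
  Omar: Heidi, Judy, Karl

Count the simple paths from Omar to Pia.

Omar–Heidi–Mona–Karl–Eve–Pia
Omar–Heidi–Mona–Pia
Omar–Judy–Heidi–Mona–Karl–Eve–Pia
Omar–Judy–Heidi–Mona–Pia
Omar–Karl–Eve–Pia
Omar–Karl–Mona–Pia

6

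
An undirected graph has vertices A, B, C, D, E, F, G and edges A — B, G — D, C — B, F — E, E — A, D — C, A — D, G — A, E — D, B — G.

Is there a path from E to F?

Explore from E.
Distance 1: reach A, D, F.
Found F.

Yes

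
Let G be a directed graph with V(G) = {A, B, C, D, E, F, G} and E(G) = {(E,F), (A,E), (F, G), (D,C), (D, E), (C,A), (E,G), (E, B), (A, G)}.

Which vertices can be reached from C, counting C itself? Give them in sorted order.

A, B, C, E, F, G

Start at C.
Its neighbours: A.
Then their neighbours: E, G.
Then next layer: B, F.
Nothing further is reachable.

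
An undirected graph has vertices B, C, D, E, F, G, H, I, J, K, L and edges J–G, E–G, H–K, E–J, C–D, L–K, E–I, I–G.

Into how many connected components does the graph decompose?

From B: component {B}.
From C: component {C, D}.
From E: component {E, G, I, J}.
From F: component {F}.
From H: component {H, K, L}.
That's 5 components.

5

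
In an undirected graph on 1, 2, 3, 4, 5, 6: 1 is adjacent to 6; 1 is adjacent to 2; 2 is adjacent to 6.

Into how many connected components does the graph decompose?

4

From 1: component {1, 2, 6}.
From 3: component {3}.
From 4: component {4}.
From 5: component {5}.
That's 4 components.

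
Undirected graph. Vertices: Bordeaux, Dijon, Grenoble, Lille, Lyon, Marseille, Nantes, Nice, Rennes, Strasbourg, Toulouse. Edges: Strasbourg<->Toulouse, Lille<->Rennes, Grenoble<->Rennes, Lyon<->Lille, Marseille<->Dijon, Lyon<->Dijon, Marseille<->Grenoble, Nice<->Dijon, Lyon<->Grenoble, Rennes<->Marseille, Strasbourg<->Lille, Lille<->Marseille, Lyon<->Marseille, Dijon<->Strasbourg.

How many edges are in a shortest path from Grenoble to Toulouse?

4

Distance 0: Grenoble.
Distance 1: Lyon, Marseille, Rennes.
Distance 2: Dijon, Lille.
Distance 3: Nice, Strasbourg.
Distance 4: Toulouse — contains Toulouse.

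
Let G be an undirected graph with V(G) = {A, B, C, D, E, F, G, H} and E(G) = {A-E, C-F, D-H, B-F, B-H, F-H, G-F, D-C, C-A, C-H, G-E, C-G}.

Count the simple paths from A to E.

A–C–D–H–B–F–G–E
A–C–D–H–F–G–E
A–C–F–G–E
A–C–G–E
A–C–H–B–F–G–E
A–C–H–F–G–E
A–E

7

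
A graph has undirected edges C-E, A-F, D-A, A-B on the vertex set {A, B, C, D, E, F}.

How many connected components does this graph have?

From A: component {A, B, D, F}.
From C: component {C, E}.
That's 2 components.

2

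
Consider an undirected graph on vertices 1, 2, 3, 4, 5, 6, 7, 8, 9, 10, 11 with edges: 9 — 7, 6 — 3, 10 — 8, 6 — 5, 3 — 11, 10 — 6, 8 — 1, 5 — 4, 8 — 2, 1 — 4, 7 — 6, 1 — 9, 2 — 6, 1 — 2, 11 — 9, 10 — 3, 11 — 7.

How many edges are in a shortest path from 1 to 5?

Distance 0: 1.
Distance 1: 2, 4, 8, 9.
Distance 2: 5, 6, 7, 10, 11 — contains 5.

2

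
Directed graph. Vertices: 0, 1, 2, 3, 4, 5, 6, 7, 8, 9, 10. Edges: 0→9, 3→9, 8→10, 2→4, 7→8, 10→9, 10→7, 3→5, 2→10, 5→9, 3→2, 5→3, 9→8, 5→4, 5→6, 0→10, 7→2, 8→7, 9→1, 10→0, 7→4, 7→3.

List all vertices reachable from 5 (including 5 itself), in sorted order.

0, 1, 2, 3, 4, 5, 6, 7, 8, 9, 10

Start at 5.
Its neighbours: 3, 4, 6, 9.
Then their neighbours: 1, 2, 8.
Then next layer: 7, 10.
Then next layer: 0.
Every vertex is now reached.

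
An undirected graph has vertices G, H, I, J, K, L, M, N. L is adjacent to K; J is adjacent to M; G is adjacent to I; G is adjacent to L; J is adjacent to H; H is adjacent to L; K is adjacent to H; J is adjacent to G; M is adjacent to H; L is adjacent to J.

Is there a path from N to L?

N has no edges, so nothing is reachable from it.

No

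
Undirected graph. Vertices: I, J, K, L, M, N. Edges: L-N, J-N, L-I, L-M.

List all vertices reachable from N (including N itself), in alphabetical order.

I, J, L, M, N

Start at N.
Its neighbours: J, L.
Then their neighbours: I, M.
Nothing further is reachable.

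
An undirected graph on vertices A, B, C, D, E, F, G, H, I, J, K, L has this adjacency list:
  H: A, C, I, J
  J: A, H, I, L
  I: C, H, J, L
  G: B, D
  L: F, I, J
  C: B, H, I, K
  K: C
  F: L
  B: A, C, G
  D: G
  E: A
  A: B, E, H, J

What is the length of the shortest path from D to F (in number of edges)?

Distance 0: D.
Distance 1: G.
Distance 2: B.
Distance 3: A, C.
Distance 4: E, H, I, J, K.
Distance 5: L.
Distance 6: F — contains F.

6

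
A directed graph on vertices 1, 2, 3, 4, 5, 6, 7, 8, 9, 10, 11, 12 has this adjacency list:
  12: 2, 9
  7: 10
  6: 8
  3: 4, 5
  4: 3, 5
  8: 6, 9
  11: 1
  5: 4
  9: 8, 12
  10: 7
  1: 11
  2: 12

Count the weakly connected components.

From 1: component {1, 11}.
From 2: component {2, 6, 8, 9, 12}.
From 3: component {3, 4, 5}.
From 7: component {7, 10}.
That's 4 components.

4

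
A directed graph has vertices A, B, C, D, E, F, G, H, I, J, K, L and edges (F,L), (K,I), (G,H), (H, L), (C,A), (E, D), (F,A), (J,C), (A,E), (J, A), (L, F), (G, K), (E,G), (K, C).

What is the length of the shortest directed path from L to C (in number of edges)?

Distance 0: L.
Distance 1: F.
Distance 2: A.
Distance 3: E.
Distance 4: D, G.
Distance 5: H, K.
Distance 6: C, I — contains C.

6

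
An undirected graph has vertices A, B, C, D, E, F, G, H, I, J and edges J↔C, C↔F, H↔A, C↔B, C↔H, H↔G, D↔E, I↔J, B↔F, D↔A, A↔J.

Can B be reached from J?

Explore from J.
Distance 1: reach A, C, I.
Distance 2: reach B, D, F, H.
Found B.

Yes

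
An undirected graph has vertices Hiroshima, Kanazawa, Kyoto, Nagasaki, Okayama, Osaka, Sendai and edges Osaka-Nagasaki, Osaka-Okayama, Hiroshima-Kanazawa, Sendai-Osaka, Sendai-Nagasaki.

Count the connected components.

3

From Hiroshima: component {Hiroshima, Kanazawa}.
From Kyoto: component {Kyoto}.
From Nagasaki: component {Nagasaki, Okayama, Osaka, Sendai}.
That's 3 components.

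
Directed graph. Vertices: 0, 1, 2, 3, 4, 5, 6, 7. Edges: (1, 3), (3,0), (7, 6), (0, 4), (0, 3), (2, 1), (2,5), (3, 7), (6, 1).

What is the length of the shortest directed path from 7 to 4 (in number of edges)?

5

Distance 0: 7.
Distance 1: 6.
Distance 2: 1.
Distance 3: 3.
Distance 4: 0.
Distance 5: 4 — contains 4.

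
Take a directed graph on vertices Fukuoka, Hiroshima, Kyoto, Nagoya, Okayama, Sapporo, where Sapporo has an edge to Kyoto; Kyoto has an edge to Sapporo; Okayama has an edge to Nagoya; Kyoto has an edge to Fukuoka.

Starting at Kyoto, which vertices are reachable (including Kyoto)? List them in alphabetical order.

Fukuoka, Kyoto, Sapporo

Start at Kyoto.
Its neighbours: Fukuoka, Sapporo.
Nothing further is reachable.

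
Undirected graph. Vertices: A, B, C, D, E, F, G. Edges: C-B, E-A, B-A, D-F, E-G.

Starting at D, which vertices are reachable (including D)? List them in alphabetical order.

D, F

Start at D.
Its neighbours: F.
Nothing further is reachable.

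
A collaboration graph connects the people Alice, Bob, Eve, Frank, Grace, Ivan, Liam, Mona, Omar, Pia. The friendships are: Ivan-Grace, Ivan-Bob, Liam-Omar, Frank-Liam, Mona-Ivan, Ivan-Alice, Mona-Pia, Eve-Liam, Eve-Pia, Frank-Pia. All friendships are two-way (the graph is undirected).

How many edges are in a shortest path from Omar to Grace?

Distance 0: Omar.
Distance 1: Liam.
Distance 2: Eve, Frank.
Distance 3: Pia.
Distance 4: Mona.
Distance 5: Ivan.
Distance 6: Alice, Bob, Grace — contains Grace.

6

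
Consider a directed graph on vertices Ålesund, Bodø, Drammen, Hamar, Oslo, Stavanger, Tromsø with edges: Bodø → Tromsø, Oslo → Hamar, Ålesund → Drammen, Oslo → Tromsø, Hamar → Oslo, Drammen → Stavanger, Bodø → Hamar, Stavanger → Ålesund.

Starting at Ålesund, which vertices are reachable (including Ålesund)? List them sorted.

Ålesund, Drammen, Stavanger

Start at Ålesund.
Its neighbours: Drammen.
Then their neighbours: Stavanger.
Nothing further is reachable.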